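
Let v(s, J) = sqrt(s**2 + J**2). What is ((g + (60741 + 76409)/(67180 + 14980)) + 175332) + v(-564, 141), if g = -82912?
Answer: 58410495/632 + 141*sqrt(17) ≈ 93003.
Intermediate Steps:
v(s, J) = sqrt(J**2 + s**2)
((g + (60741 + 76409)/(67180 + 14980)) + 175332) + v(-564, 141) = ((-82912 + (60741 + 76409)/(67180 + 14980)) + 175332) + sqrt(141**2 + (-564)**2) = ((-82912 + 137150/82160) + 175332) + sqrt(19881 + 318096) = ((-82912 + 137150*(1/82160)) + 175332) + sqrt(337977) = ((-82912 + 1055/632) + 175332) + 141*sqrt(17) = (-52399329/632 + 175332) + 141*sqrt(17) = 58410495/632 + 141*sqrt(17)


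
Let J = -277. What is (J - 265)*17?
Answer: -9214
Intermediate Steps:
(J - 265)*17 = (-277 - 265)*17 = -542*17 = -9214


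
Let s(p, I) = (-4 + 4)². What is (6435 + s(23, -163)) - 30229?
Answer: -23794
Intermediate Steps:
s(p, I) = 0 (s(p, I) = 0² = 0)
(6435 + s(23, -163)) - 30229 = (6435 + 0) - 30229 = 6435 - 30229 = -23794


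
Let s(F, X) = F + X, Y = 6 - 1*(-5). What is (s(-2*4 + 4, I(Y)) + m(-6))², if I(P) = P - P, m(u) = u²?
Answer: 1024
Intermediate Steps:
Y = 11 (Y = 6 + 5 = 11)
I(P) = 0
(s(-2*4 + 4, I(Y)) + m(-6))² = (((-2*4 + 4) + 0) + (-6)²)² = (((-8 + 4) + 0) + 36)² = ((-4 + 0) + 36)² = (-4 + 36)² = 32² = 1024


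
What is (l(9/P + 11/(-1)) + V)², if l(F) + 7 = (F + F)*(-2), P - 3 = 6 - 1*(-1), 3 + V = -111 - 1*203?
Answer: 2010724/25 ≈ 80429.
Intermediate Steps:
V = -317 (V = -3 + (-111 - 1*203) = -3 + (-111 - 203) = -3 - 314 = -317)
P = 10 (P = 3 + (6 - 1*(-1)) = 3 + (6 + 1) = 3 + 7 = 10)
l(F) = -7 - 4*F (l(F) = -7 + (F + F)*(-2) = -7 + (2*F)*(-2) = -7 - 4*F)
(l(9/P + 11/(-1)) + V)² = ((-7 - 4*(9/10 + 11/(-1))) - 317)² = ((-7 - 4*(9*(⅒) + 11*(-1))) - 317)² = ((-7 - 4*(9/10 - 11)) - 317)² = ((-7 - 4*(-101/10)) - 317)² = ((-7 + 202/5) - 317)² = (167/5 - 317)² = (-1418/5)² = 2010724/25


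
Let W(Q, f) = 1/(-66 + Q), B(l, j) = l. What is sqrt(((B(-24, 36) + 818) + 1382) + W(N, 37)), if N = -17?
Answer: sqrt(14990381)/83 ≈ 46.647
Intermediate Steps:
sqrt(((B(-24, 36) + 818) + 1382) + W(N, 37)) = sqrt(((-24 + 818) + 1382) + 1/(-66 - 17)) = sqrt((794 + 1382) + 1/(-83)) = sqrt(2176 - 1/83) = sqrt(180607/83) = sqrt(14990381)/83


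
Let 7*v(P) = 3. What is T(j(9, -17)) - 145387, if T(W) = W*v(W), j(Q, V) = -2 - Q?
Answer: -1017742/7 ≈ -1.4539e+5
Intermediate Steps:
v(P) = 3/7 (v(P) = (1/7)*3 = 3/7)
T(W) = 3*W/7 (T(W) = W*(3/7) = 3*W/7)
T(j(9, -17)) - 145387 = 3*(-2 - 1*9)/7 - 145387 = 3*(-2 - 9)/7 - 145387 = (3/7)*(-11) - 145387 = -33/7 - 145387 = -1017742/7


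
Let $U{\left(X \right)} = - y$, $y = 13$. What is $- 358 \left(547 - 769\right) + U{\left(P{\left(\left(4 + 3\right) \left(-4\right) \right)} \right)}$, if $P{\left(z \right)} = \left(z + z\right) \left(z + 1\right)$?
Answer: $79463$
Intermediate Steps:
$P{\left(z \right)} = 2 z \left(1 + z\right)$
$U{\left(X \right)} = -13$ ($U{\left(X \right)} = \left(-1\right) 13 = -13$)
$- 358 \left(547 - 769\right) + U{\left(P{\left(\left(4 + 3\right) \left(-4\right) \right)} \right)} = - 358 \left(547 - 769\right) - 13 = \left(-358\right) \left(-222\right) - 13 = 79476 - 13 = 79463$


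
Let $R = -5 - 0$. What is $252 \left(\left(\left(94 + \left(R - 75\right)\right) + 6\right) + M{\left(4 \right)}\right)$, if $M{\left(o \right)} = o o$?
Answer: $9072$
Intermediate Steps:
$R = -5$ ($R = -5 + 0 = -5$)
$M{\left(o \right)} = o^{2}$
$252 \left(\left(\left(94 + \left(R - 75\right)\right) + 6\right) + M{\left(4 \right)}\right) = 252 \left(\left(\left(94 - 80\right) + 6\right) + 4^{2}\right) = 252 \left(\left(\left(94 - 80\right) + 6\right) + 16\right) = 252 \left(\left(14 + 6\right) + 16\right) = 252 \left(20 + 16\right) = 252 \cdot 36 = 9072$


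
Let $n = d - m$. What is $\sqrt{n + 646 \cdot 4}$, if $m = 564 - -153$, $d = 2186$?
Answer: $\sqrt{4053} \approx 63.663$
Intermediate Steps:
$m = 717$ ($m = 564 + 153 = 717$)
$n = 1469$ ($n = 2186 - 717 = 1469$)
$\sqrt{n + 646 \cdot 4} = \sqrt{1469 + 646 \cdot 4} = \sqrt{1469 + 2584} = \sqrt{4053}$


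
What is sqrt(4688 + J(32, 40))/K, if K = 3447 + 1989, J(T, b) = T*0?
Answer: sqrt(293)/1359 ≈ 0.012595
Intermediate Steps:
J(T, b) = 0
K = 5436
sqrt(4688 + J(32, 40))/K = sqrt(4688 + 0)/5436 = sqrt(4688)*(1/5436) = (4*sqrt(293))*(1/5436) = sqrt(293)/1359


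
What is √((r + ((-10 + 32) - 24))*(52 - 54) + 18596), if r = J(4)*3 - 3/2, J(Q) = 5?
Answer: √18573 ≈ 136.28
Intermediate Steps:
r = 27/2 (r = 5*3 - 3/2 = 15 - 3*½ = 15 - 3/2 = 27/2 ≈ 13.500)
√((r + ((-10 + 32) - 24))*(52 - 54) + 18596) = √((27/2 + ((-10 + 32) - 24))*(52 - 54) + 18596) = √((27/2 + (22 - 24))*(-2) + 18596) = √((27/2 - 2)*(-2) + 18596) = √((23/2)*(-2) + 18596) = √(-23 + 18596) = √18573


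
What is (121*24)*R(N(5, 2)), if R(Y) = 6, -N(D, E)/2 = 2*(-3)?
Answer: 17424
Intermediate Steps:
N(D, E) = 12 (N(D, E) = -4*(-3) = -2*(-6) = 12)
(121*24)*R(N(5, 2)) = (121*24)*6 = 2904*6 = 17424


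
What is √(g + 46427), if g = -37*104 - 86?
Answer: √42493 ≈ 206.14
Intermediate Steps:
g = -3934 (g = -3848 - 86 = -3934)
√(g + 46427) = √(-3934 + 46427) = √42493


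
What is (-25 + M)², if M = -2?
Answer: 729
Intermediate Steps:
(-25 + M)² = (-25 - 2)² = (-27)² = 729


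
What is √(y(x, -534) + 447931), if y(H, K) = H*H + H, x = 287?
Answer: 23*√1003 ≈ 728.41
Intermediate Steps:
y(H, K) = H + H² (y(H, K) = H² + H = H + H²)
√(y(x, -534) + 447931) = √(287*(1 + 287) + 447931) = √(287*288 + 447931) = √(82656 + 447931) = √530587 = 23*√1003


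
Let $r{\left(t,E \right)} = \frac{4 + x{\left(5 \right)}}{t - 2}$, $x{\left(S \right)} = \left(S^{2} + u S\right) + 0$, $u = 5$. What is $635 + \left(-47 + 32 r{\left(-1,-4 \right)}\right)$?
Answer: $12$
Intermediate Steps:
$x{\left(S \right)} = S^{2} + 5 S$ ($x{\left(S \right)} = \left(S^{2} + 5 S\right) + 0 = S^{2} + 5 S$)
$r{\left(t,E \right)} = \frac{54}{-2 + t}$ ($r{\left(t,E \right)} = \frac{4 + 5 \left(5 + 5\right)}{t - 2} = \frac{4 + 5 \cdot 10}{-2 + t} = \frac{4 + 50}{-2 + t} = \frac{54}{-2 + t}$)
$635 + \left(-47 + 32 r{\left(-1,-4 \right)}\right) = 635 + \left(-47 + 32 \frac{54}{-2 - 1}\right) = 635 + \left(-47 + 32 \frac{54}{-3}\right) = 635 + \left(-47 + 32 \cdot 54 \left(- \frac{1}{3}\right)\right) = 635 + \left(-47 + 32 \left(-18\right)\right) = 635 - 623 = 12$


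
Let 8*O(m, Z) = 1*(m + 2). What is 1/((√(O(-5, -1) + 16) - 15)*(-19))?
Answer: 24/6365 + 2*√10/6365 ≈ 0.0047643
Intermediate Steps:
O(m, Z) = ¼ + m/8 (O(m, Z) = (1*(m + 2))/8 = (1*(2 + m))/8 = (2 + m)/8 = ¼ + m/8)
1/((√(O(-5, -1) + 16) - 15)*(-19)) = 1/((√((¼ + (⅛)*(-5)) + 16) - 15)*(-19)) = 1/((√((¼ - 5/8) + 16) - 15)*(-19)) = 1/((√(-3/8 + 16) - 15)*(-19)) = 1/((√(125/8) - 15)*(-19)) = 1/((5*√10/4 - 15)*(-19)) = 1/((-15 + 5*√10/4)*(-19)) = 1/(285 - 95*√10/4)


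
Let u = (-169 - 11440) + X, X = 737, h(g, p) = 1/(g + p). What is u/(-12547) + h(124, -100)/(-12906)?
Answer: 3367524221/3886357968 ≈ 0.86650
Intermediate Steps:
u = -10872 (u = (-169 - 11440) + 737 = -11609 + 737 = -10872)
u/(-12547) + h(124, -100)/(-12906) = -10872/(-12547) + 1/((124 - 100)*(-12906)) = -10872*(-1/12547) - 1/12906/24 = 10872/12547 + (1/24)*(-1/12906) = 10872/12547 - 1/309744 = 3367524221/3886357968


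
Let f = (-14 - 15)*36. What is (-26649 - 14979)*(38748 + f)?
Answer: -1569542112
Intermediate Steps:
f = -1044 (f = -29*36 = -1044)
(-26649 - 14979)*(38748 + f) = (-26649 - 14979)*(38748 - 1044) = -41628*37704 = -1569542112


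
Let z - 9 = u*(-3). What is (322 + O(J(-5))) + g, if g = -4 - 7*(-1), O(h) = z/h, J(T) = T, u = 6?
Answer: 1634/5 ≈ 326.80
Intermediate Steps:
z = -9 (z = 9 + 6*(-3) = 9 - 18 = -9)
O(h) = -9/h
g = 3 (g = -4 + 7 = 3)
(322 + O(J(-5))) + g = (322 - 9/(-5)) + 3 = (322 - 9*(-1/5)) + 3 = (322 + 9/5) + 3 = 1619/5 + 3 = 1634/5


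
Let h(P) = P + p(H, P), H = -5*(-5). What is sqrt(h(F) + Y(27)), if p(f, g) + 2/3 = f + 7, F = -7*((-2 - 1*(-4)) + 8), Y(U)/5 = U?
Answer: 17*sqrt(3)/3 ≈ 9.8150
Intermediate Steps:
H = 25
Y(U) = 5*U
F = -70 (F = -7*((-2 + 4) + 8) = -7*(2 + 8) = -7*10 = -70)
p(f, g) = 19/3 + f (p(f, g) = -2/3 + (f + 7) = -2/3 + (7 + f) = 19/3 + f)
h(P) = 94/3 + P (h(P) = P + (19/3 + 25) = P + 94/3 = 94/3 + P)
sqrt(h(F) + Y(27)) = sqrt((94/3 - 70) + 5*27) = sqrt(-116/3 + 135) = sqrt(289/3) = 17*sqrt(3)/3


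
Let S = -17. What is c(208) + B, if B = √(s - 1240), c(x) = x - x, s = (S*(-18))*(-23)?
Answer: I*√8278 ≈ 90.984*I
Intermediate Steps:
s = -7038 (s = -17*(-18)*(-23) = 306*(-23) = -7038)
c(x) = 0
B = I*√8278 (B = √(-7038 - 1240) = √(-8278) = I*√8278 ≈ 90.984*I)
c(208) + B = 0 + I*√8278 = I*√8278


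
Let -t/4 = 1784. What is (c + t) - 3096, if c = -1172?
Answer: -11404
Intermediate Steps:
t = -7136 (t = -4*1784 = -7136)
(c + t) - 3096 = (-1172 - 7136) - 3096 = -8308 - 3096 = -11404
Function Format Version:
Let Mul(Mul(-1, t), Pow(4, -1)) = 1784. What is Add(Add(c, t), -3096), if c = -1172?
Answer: -11404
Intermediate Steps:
t = -7136 (t = Mul(-4, 1784) = -7136)
Add(Add(c, t), -3096) = Add(Add(-1172, -7136), -3096) = Add(-8308, -3096) = -11404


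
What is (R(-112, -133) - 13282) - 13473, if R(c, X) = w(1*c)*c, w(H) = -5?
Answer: -26195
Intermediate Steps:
R(c, X) = -5*c
(R(-112, -133) - 13282) - 13473 = (-5*(-112) - 13282) - 13473 = (560 - 13282) - 13473 = -12722 - 13473 = -26195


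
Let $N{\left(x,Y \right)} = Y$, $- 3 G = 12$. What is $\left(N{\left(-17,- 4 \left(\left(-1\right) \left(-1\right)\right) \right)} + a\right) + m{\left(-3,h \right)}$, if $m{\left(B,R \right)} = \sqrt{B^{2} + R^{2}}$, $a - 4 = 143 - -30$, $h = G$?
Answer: $178$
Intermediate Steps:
$G = -4$ ($G = \left(- \frac{1}{3}\right) 12 = -4$)
$h = -4$
$a = 177$ ($a = 4 + \left(143 - -30\right) = 4 + \left(143 + 30\right) = 4 + 173 = 177$)
$\left(N{\left(-17,- 4 \left(\left(-1\right) \left(-1\right)\right) \right)} + a\right) + m{\left(-3,h \right)} = \left(- 4 \left(\left(-1\right) \left(-1\right)\right) + 177\right) + \sqrt{\left(-3\right)^{2} + \left(-4\right)^{2}} = \left(\left(-4\right) 1 + 177\right) + \sqrt{9 + 16} = \left(-4 + 177\right) + \sqrt{25} = 173 + 5 = 178$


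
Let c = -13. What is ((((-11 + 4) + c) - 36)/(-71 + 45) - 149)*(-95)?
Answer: 181355/13 ≈ 13950.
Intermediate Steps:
((((-11 + 4) + c) - 36)/(-71 + 45) - 149)*(-95) = ((((-11 + 4) - 13) - 36)/(-71 + 45) - 149)*(-95) = (((-7 - 13) - 36)/(-26) - 149)*(-95) = ((-20 - 36)*(-1/26) - 149)*(-95) = (-56*(-1/26) - 149)*(-95) = (28/13 - 149)*(-95) = -1909/13*(-95) = 181355/13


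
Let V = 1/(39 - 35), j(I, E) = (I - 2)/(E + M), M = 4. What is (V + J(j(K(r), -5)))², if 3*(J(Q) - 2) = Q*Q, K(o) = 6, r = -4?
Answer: 8281/144 ≈ 57.507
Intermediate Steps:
j(I, E) = (-2 + I)/(4 + E) (j(I, E) = (I - 2)/(E + 4) = (-2 + I)/(4 + E))
J(Q) = 2 + Q²/3 (J(Q) = 2 + (Q*Q)/3 = 2 + Q²/3)
V = ¼ (V = 1/4 = ¼ ≈ 0.25000)
(V + J(j(K(r), -5)))² = (¼ + (2 + ((-2 + 6)/(4 - 5))²/3))² = (¼ + (2 + (4/(-1))²/3))² = (¼ + (2 + (-1*4)²/3))² = (¼ + (2 + (⅓)*(-4)²))² = (¼ + (2 + (⅓)*16))² = (¼ + (2 + 16/3))² = (¼ + 22/3)² = (91/12)² = 8281/144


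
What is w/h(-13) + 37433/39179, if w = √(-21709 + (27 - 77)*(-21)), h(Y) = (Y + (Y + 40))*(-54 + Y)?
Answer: 37433/39179 - I*√20659/938 ≈ 0.95544 - 0.15323*I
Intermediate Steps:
h(Y) = (-54 + Y)*(40 + 2*Y) (h(Y) = (Y + (40 + Y))*(-54 + Y) = (40 + 2*Y)*(-54 + Y) = (-54 + Y)*(40 + 2*Y))
w = I*√20659 (w = √(-21709 - 50*(-21)) = √(-21709 + 1050) = √(-20659) = I*√20659 ≈ 143.73*I)
w/h(-13) + 37433/39179 = (I*√20659)/(-2160 - 68*(-13) + 2*(-13)²) + 37433/39179 = (I*√20659)/(-2160 + 884 + 2*169) + 37433*(1/39179) = (I*√20659)/(-2160 + 884 + 338) + 37433/39179 = (I*√20659)/(-938) + 37433/39179 = (I*√20659)*(-1/938) + 37433/39179 = -I*√20659/938 + 37433/39179 = 37433/39179 - I*√20659/938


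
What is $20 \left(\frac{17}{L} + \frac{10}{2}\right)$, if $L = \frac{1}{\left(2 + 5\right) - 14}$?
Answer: $-2280$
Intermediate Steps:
$L = - \frac{1}{7}$ ($L = \frac{1}{7 - 14} = \frac{1}{-7} = - \frac{1}{7} \approx -0.14286$)
$20 \left(\frac{17}{L} + \frac{10}{2}\right) = 20 \left(\frac{17}{- \frac{1}{7}} + \frac{10}{2}\right) = 20 \left(17 \left(-7\right) + 10 \cdot \frac{1}{2}\right) = 20 \left(-119 + 5\right) = 20 \left(-114\right) = -2280$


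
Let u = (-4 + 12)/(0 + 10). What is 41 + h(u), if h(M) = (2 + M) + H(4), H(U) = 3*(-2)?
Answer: 189/5 ≈ 37.800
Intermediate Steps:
H(U) = -6
u = 4/5 (u = 8/10 = 8*(1/10) = 4/5 ≈ 0.80000)
h(M) = -4 + M (h(M) = (2 + M) - 6 = -4 + M)
41 + h(u) = 41 + (-4 + 4/5) = 41 - 16/5 = 189/5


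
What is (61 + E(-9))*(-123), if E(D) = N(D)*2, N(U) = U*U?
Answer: -27429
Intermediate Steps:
N(U) = U²
E(D) = 2*D² (E(D) = D²*2 = 2*D²)
(61 + E(-9))*(-123) = (61 + 2*(-9)²)*(-123) = (61 + 2*81)*(-123) = (61 + 162)*(-123) = 223*(-123) = -27429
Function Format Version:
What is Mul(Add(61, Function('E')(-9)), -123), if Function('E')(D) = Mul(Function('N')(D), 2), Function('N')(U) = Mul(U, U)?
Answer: -27429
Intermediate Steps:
Function('N')(U) = Pow(U, 2)
Function('E')(D) = Mul(2, Pow(D, 2)) (Function('E')(D) = Mul(Pow(D, 2), 2) = Mul(2, Pow(D, 2)))
Mul(Add(61, Function('E')(-9)), -123) = Mul(Add(61, Mul(2, Pow(-9, 2))), -123) = Mul(Add(61, Mul(2, 81)), -123) = Mul(Add(61, 162), -123) = Mul(223, -123) = -27429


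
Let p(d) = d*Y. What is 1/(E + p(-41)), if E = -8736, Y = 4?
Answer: -1/8900 ≈ -0.00011236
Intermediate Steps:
p(d) = 4*d (p(d) = d*4 = 4*d)
1/(E + p(-41)) = 1/(-8736 + 4*(-41)) = 1/(-8736 - 164) = 1/(-8900) = -1/8900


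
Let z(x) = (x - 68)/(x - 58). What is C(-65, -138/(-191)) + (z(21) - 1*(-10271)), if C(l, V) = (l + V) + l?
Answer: 71680530/7067 ≈ 10143.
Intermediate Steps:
z(x) = (-68 + x)/(-58 + x)
C(l, V) = V + 2*l (C(l, V) = (V + l) + l = V + 2*l)
C(-65, -138/(-191)) + (z(21) - 1*(-10271)) = (-138/(-191) + 2*(-65)) + ((-68 + 21)/(-58 + 21) - 1*(-10271)) = (-138*(-1/191) - 130) + (-47/(-37) + 10271) = (138/191 - 130) + (-1/37*(-47) + 10271) = -24692/191 + (47/37 + 10271) = -24692/191 + 380074/37 = 71680530/7067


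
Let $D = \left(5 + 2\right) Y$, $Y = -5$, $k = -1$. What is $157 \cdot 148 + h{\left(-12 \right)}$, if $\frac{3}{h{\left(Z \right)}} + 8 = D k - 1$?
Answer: $\frac{604139}{26} \approx 23236.0$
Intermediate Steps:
$D = -35$ ($D = \left(5 + 2\right) \left(-5\right) = 7 \left(-5\right) = -35$)
$h{\left(Z \right)} = \frac{3}{26}$ ($h{\left(Z \right)} = \frac{3}{-8 - -34} = \frac{3}{-8 + \left(35 - 1\right)} = \frac{3}{-8 + 34} = \frac{3}{26}$)
$157 \cdot 148 + h{\left(-12 \right)} = 157 \cdot 148 + \frac{3}{26} = 23236 + \frac{3}{26} = \frac{604139}{26}$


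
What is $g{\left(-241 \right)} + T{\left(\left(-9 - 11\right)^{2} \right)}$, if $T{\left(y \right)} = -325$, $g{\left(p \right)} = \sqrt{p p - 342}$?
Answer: $-325 + \sqrt{57739} \approx -84.711$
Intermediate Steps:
$g{\left(p \right)} = \sqrt{-342 + p^{2}}$ ($g{\left(p \right)} = \sqrt{p^{2} - 342} = \sqrt{-342 + p^{2}}$)
$g{\left(-241 \right)} + T{\left(\left(-9 - 11\right)^{2} \right)} = \sqrt{-342 + \left(-241\right)^{2}} - 325 = \sqrt{-342 + 58081} - 325 = \sqrt{57739} - 325 = -325 + \sqrt{57739}$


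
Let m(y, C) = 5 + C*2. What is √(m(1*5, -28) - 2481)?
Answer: 2*I*√633 ≈ 50.319*I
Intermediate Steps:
m(y, C) = 5 + 2*C
√(m(1*5, -28) - 2481) = √((5 + 2*(-28)) - 2481) = √((5 - 56) - 2481) = √(-51 - 2481) = √(-2532) = 2*I*√633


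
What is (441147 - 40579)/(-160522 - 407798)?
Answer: -50071/71040 ≈ -0.70483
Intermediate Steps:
(441147 - 40579)/(-160522 - 407798) = 400568/(-568320) = 400568*(-1/568320) = -50071/71040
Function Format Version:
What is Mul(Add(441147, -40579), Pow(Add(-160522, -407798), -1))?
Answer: Rational(-50071, 71040) ≈ -0.70483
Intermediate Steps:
Mul(Add(441147, -40579), Pow(Add(-160522, -407798), -1)) = Mul(400568, Pow(-568320, -1)) = Mul(400568, Rational(-1, 568320)) = Rational(-50071, 71040)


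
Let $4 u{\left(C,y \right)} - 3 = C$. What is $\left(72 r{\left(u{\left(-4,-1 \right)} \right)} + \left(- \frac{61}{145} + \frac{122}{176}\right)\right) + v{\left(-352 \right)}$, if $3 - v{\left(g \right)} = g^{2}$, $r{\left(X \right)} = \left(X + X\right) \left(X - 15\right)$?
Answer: $- \frac{1573968043}{12760} \approx -1.2335 \cdot 10^{5}$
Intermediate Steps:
$u{\left(C,y \right)} = \frac{3}{4} + \frac{C}{4}$
$r{\left(X \right)} = 2 X \left(-15 + X\right)$
$v{\left(g \right)} = 3 - g^{2}$
$\left(72 r{\left(u{\left(-4,-1 \right)} \right)} + \left(- \frac{61}{145} + \frac{122}{176}\right)\right) + v{\left(-352 \right)} = \left(72 \cdot 2 \left(\frac{3}{4} + \frac{1}{4} \left(-4\right)\right) \left(-15 + \left(\frac{3}{4} + \frac{1}{4} \left(-4\right)\right)\right) + \left(- \frac{61}{145} + \frac{122}{176}\right)\right) + \left(3 - \left(-352\right)^{2}\right) = \left(72 \cdot 2 \left(\frac{3}{4} - 1\right) \left(-15 + \left(\frac{3}{4} - 1\right)\right) + \left(\left(-61\right) \frac{1}{145} + 122 \cdot \frac{1}{176}\right)\right) + \left(3 - 123904\right) = \left(72 \cdot 2 \left(- \frac{1}{4}\right) \left(-15 - \frac{1}{4}\right) + \left(- \frac{61}{145} + \frac{61}{88}\right)\right) + \left(3 - 123904\right) = \left(72 \cdot 2 \left(- \frac{1}{4}\right) \left(- \frac{61}{4}\right) + \frac{3477}{12760}\right) - 123901 = \left(72 \cdot \frac{61}{8} + \frac{3477}{12760}\right) - 123901 = \left(549 + \frac{3477}{12760}\right) - 123901 = \frac{7008717}{12760} - 123901 = - \frac{1573968043}{12760}$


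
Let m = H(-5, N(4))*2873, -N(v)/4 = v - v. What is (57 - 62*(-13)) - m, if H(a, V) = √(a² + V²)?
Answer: -13502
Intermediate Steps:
N(v) = 0 (N(v) = -4*(v - v) = -4*0 = 0)
H(a, V) = √(V² + a²)
m = 14365 (m = √(0² + (-5)²)*2873 = √(0 + 25)*2873 = √25*2873 = 5*2873 = 14365)
(57 - 62*(-13)) - m = (57 - 62*(-13)) - 1*14365 = (57 + 806) - 14365 = 863 - 14365 = -13502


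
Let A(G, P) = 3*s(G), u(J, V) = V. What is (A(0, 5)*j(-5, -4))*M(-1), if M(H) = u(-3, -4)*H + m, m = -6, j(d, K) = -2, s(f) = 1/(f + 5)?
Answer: 12/5 ≈ 2.4000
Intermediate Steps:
s(f) = 1/(5 + f)
M(H) = -6 - 4*H (M(H) = -4*H - 6 = -6 - 4*H)
A(G, P) = 3/(5 + G)
(A(0, 5)*j(-5, -4))*M(-1) = ((3/(5 + 0))*(-2))*(-6 - 4*(-1)) = ((3/5)*(-2))*(-6 + 4) = ((3*(⅕))*(-2))*(-2) = ((⅗)*(-2))*(-2) = -6/5*(-2) = 12/5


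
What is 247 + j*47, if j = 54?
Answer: 2785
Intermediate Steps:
247 + j*47 = 247 + 54*47 = 247 + 2538 = 2785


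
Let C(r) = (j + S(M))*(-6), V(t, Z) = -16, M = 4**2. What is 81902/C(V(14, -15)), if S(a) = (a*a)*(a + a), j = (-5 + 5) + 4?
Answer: -40951/24588 ≈ -1.6655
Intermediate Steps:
M = 16
j = 4 (j = 0 + 4 = 4)
S(a) = 2*a**3 (S(a) = a**2*(2*a) = 2*a**3)
C(r) = -49176 (C(r) = (4 + 2*16**3)*(-6) = (4 + 2*4096)*(-6) = (4 + 8192)*(-6) = 8196*(-6) = -49176)
81902/C(V(14, -15)) = 81902/(-49176) = 81902*(-1/49176) = -40951/24588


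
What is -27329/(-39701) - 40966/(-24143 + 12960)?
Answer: 1932011373/443976283 ≈ 4.3516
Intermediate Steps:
-27329/(-39701) - 40966/(-24143 + 12960) = -27329*(-1/39701) - 40966/(-11183) = 27329/39701 - 40966*(-1/11183) = 27329/39701 + 40966/11183 = 1932011373/443976283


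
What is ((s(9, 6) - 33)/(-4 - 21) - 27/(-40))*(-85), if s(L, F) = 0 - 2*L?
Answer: -9231/40 ≈ -230.77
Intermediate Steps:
s(L, F) = -2*L
((s(9, 6) - 33)/(-4 - 21) - 27/(-40))*(-85) = ((-2*9 - 33)/(-4 - 21) - 27/(-40))*(-85) = ((-18 - 33)/(-25) - 27*(-1/40))*(-85) = (-51*(-1/25) + 27/40)*(-85) = (51/25 + 27/40)*(-85) = (543/200)*(-85) = -9231/40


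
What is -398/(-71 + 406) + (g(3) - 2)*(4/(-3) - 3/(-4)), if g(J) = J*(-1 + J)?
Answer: -3539/1005 ≈ -3.5214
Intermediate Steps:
-398/(-71 + 406) + (g(3) - 2)*(4/(-3) - 3/(-4)) = -398/(-71 + 406) + (3*(-1 + 3) - 2)*(4/(-3) - 3/(-4)) = -398/335 + (3*2 - 2)*(4*(-⅓) - 3*(-¼)) = -398*1/335 + (6 - 2)*(-4/3 + ¾) = -398/335 + 4*(-7/12) = -398/335 - 7/3 = -3539/1005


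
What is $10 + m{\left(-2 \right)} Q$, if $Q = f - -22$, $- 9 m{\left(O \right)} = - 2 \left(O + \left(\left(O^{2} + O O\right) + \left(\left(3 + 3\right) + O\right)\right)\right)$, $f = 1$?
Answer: $\frac{550}{9} \approx 61.111$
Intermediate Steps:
$m{\left(O \right)} = \frac{4}{3} + \frac{4 O}{9} + \frac{4 O^{2}}{9}$ ($m{\left(O \right)} = - \frac{\left(-2\right) \left(O + \left(\left(O^{2} + O O\right) + \left(\left(3 + 3\right) + O\right)\right)\right)}{9} = - \frac{\left(-2\right) \left(O + \left(\left(O^{2} + O^{2}\right) + \left(6 + O\right)\right)\right)}{9} = - \frac{\left(-2\right) \left(O + \left(2 O^{2} + \left(6 + O\right)\right)\right)}{9} = - \frac{\left(-2\right) \left(O + \left(6 + O + 2 O^{2}\right)\right)}{9} = - \frac{\left(-2\right) \left(6 + 2 O + 2 O^{2}\right)}{9} = - \frac{-12 - 4 O - 4 O^{2}}{9} = \frac{4}{3} + \frac{4 O}{9} + \frac{4 O^{2}}{9}$)
$Q = 23$ ($Q = 1 - -22 = 1 + 22 = 23$)
$10 + m{\left(-2 \right)} Q = 10 + \left(\frac{4}{3} + \frac{4}{9} \left(-2\right) + \frac{4 \left(-2\right)^{2}}{9}\right) 23 = 10 + \left(\frac{4}{3} - \frac{8}{9} + \frac{4}{9} \cdot 4\right) 23 = 10 + \left(\frac{4}{3} - \frac{8}{9} + \frac{16}{9}\right) 23 = 10 + \frac{20}{9} \cdot 23 = 10 + \frac{460}{9} = \frac{550}{9}$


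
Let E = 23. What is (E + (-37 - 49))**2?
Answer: 3969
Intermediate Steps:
(E + (-37 - 49))**2 = (23 + (-37 - 49))**2 = (23 - 86)**2 = (-63)**2 = 3969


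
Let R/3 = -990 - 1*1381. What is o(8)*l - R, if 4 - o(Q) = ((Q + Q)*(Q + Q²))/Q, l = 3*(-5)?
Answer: 9213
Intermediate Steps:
l = -15
o(Q) = 4 - 2*Q - 2*Q² (o(Q) = 4 - (Q + Q)*(Q + Q²)/Q = 4 - (2*Q)*(Q + Q²)/Q = 4 - 2*Q*(Q + Q²)/Q = 4 - (2*Q + 2*Q²) = 4 + (-2*Q - 2*Q²) = 4 - 2*Q - 2*Q²)
R = -7113 (R = 3*(-990 - 1*1381) = 3*(-990 - 1381) = 3*(-2371) = -7113)
o(8)*l - R = (4 - 2*8 - 2*8²)*(-15) - 1*(-7113) = (4 - 16 - 2*64)*(-15) + 7113 = (4 - 16 - 128)*(-15) + 7113 = -140*(-15) + 7113 = 2100 + 7113 = 9213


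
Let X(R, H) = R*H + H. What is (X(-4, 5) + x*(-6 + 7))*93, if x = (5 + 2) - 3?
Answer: -1023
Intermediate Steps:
X(R, H) = H + H*R (X(R, H) = H*R + H = H + H*R)
x = 4 (x = 7 - 3 = 4)
(X(-4, 5) + x*(-6 + 7))*93 = (5*(1 - 4) + 4*(-6 + 7))*93 = (5*(-3) + 4*1)*93 = (-15 + 4)*93 = -11*93 = -1023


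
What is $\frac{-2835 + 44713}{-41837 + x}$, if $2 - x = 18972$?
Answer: $- \frac{41878}{60807} \approx -0.6887$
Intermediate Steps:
$x = -18970$ ($x = 2 - 18972 = -18970$)
$\frac{-2835 + 44713}{-41837 + x} = \frac{-2835 + 44713}{-41837 - 18970} = \frac{41878}{-60807} = 41878 \left(- \frac{1}{60807}\right) = - \frac{41878}{60807}$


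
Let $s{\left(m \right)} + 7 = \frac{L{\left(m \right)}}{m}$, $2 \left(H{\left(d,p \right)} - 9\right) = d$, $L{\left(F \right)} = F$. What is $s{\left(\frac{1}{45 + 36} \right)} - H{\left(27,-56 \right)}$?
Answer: $- \frac{57}{2} \approx -28.5$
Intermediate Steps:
$H{\left(d,p \right)} = 9 + \frac{d}{2}$
$s{\left(m \right)} = -6$ ($s{\left(m \right)} = -7 + \frac{m}{m} = -7 + 1 = -6$)
$s{\left(\frac{1}{45 + 36} \right)} - H{\left(27,-56 \right)} = -6 - \left(9 + \frac{1}{2} \cdot 27\right) = -6 - \left(9 + \frac{27}{2}\right) = -6 - \frac{45}{2} = - \frac{57}{2}$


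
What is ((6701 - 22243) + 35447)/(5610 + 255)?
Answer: 1327/391 ≈ 3.3939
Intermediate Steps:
((6701 - 22243) + 35447)/(5610 + 255) = (-15542 + 35447)/5865 = 19905*(1/5865) = 1327/391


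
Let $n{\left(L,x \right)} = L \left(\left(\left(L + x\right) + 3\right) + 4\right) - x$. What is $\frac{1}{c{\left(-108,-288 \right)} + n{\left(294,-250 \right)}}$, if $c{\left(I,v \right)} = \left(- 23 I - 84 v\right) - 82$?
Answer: $\frac{1}{41838} \approx 2.3902 \cdot 10^{-5}$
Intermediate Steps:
$c{\left(I,v \right)} = -82 - 84 v - 23 I$ ($c{\left(I,v \right)} = \left(- 84 v - 23 I\right) - 82 = -82 - 84 v - 23 I$)
$n{\left(L,x \right)} = - x + L \left(7 + L + x\right)$ ($n{\left(L,x \right)} = L \left(\left(3 + L + x\right) + 4\right) - x = L \left(7 + L + x\right) - x = - x + L \left(7 + L + x\right)$)
$\frac{1}{c{\left(-108,-288 \right)} + n{\left(294,-250 \right)}} = \frac{1}{\left(-82 - -24192 - -2484\right) + \left(294^{2} - -250 + 7 \cdot 294 + 294 \left(-250\right)\right)} = \frac{1}{\left(-82 + 24192 + 2484\right) + \left(86436 + 250 + 2058 - 73500\right)} = \frac{1}{26594 + 15244} = \frac{1}{41838}$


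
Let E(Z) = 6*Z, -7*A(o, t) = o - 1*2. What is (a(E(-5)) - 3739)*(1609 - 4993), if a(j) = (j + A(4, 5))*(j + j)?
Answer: 45524952/7 ≈ 6.5036e+6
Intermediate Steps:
A(o, t) = 2/7 - o/7 (A(o, t) = -(o - 1*2)/7 = -(o - 2)/7 = -(-2 + o)/7 = 2/7 - o/7)
a(j) = 2*j*(-2/7 + j) (a(j) = (j + (2/7 - ⅐*4))*(j + j) = (j + (2/7 - 4/7))*(2*j) = (j - 2/7)*(2*j) = (-2/7 + j)*(2*j) = 2*j*(-2/7 + j))
(a(E(-5)) - 3739)*(1609 - 4993) = (2*(6*(-5))*(-2 + 7*(6*(-5)))/7 - 3739)*(1609 - 4993) = ((2/7)*(-30)*(-2 + 7*(-30)) - 3739)*(-3384) = ((2/7)*(-30)*(-2 - 210) - 3739)*(-3384) = ((2/7)*(-30)*(-212) - 3739)*(-3384) = (12720/7 - 3739)*(-3384) = -13453/7*(-3384) = 45524952/7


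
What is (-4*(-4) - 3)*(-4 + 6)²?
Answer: 52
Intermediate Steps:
(-4*(-4) - 3)*(-4 + 6)² = (16 - 3)*2² = 13*4 = 52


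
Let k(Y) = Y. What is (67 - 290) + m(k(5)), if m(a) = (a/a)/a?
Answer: -1114/5 ≈ -222.80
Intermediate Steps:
m(a) = 1/a
(67 - 290) + m(k(5)) = (67 - 290) + 1/5 = -223 + ⅕ = -1114/5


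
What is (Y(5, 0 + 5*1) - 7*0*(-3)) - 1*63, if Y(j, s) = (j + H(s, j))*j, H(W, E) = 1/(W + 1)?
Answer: -223/6 ≈ -37.167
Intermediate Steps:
H(W, E) = 1/(1 + W)
Y(j, s) = j*(j + 1/(1 + s)) (Y(j, s) = (j + 1/(1 + s))*j = j*(j + 1/(1 + s)))
(Y(5, 0 + 5*1) - 7*0*(-3)) - 1*63 = (5*(1 + 5*(1 + (0 + 5*1)))/(1 + (0 + 5*1)) - 7*0*(-3)) - 1*63 = (5*(1 + 5*(1 + (0 + 5)))/(1 + (0 + 5)) - 0*(-3)) - 63 = (5*(1 + 5*(1 + 5))/(1 + 5) - 1*0) - 63 = (5*(1 + 5*6)/6 + 0) - 63 = (5*(1/6)*(1 + 30) + 0) - 63 = (5*(1/6)*31 + 0) - 63 = (155/6 + 0) - 63 = 155/6 - 63 = -223/6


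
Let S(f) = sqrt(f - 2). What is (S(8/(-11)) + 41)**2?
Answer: (451 + I*sqrt(330))**2/121 ≈ 1678.3 + 135.42*I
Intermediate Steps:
S(f) = sqrt(-2 + f)
(S(8/(-11)) + 41)**2 = (sqrt(-2 + 8/(-11)) + 41)**2 = (sqrt(-2 + 8*(-1/11)) + 41)**2 = (sqrt(-2 - 8/11) + 41)**2 = (sqrt(-30/11) + 41)**2 = (I*sqrt(330)/11 + 41)**2 = (41 + I*sqrt(330)/11)**2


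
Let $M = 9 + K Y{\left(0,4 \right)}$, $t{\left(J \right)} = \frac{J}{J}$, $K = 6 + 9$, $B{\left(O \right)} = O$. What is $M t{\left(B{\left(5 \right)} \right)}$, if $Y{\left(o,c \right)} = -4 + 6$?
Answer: $39$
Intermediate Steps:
$Y{\left(o,c \right)} = 2$
$K = 15$
$t{\left(J \right)} = 1$
$M = 39$ ($M = 9 + 15 \cdot 2 = 9 + 30 = 39$)
$M t{\left(B{\left(5 \right)} \right)} = 39 \cdot 1 = 39$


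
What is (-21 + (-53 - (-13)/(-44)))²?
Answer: 10686361/1936 ≈ 5519.8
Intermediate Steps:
(-21 + (-53 - (-13)/(-44)))² = (-21 + (-53 - (-13)*(-1)/44))² = (-21 + (-53 - 1*13/44))² = (-21 + (-53 - 13/44))² = (-21 - 2345/44)² = (-3269/44)² = 10686361/1936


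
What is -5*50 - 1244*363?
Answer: -451822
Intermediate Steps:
-5*50 - 1244*363 = -250 - 451572 = -451822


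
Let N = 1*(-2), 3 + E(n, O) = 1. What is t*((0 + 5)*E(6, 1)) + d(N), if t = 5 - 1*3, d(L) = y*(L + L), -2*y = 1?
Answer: -18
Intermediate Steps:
y = -½ (y = -½*1 = -½ ≈ -0.50000)
E(n, O) = -2 (E(n, O) = -3 + 1 = -2)
N = -2
d(L) = -L (d(L) = -(L + L)/2 = -L)
t = 2 (t = 5 - 3 = 2)
t*((0 + 5)*E(6, 1)) + d(N) = 2*((0 + 5)*(-2)) - 1*(-2) = 2*(5*(-2)) + 2 = 2*(-10) + 2 = -20 + 2 = -18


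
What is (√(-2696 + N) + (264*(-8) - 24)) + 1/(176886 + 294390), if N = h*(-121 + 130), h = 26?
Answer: -1006645535/471276 + I*√2462 ≈ -2136.0 + 49.619*I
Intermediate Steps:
N = 234 (N = 26*(-121 + 130) = 26*9 = 234)
(√(-2696 + N) + (264*(-8) - 24)) + 1/(176886 + 294390) = (√(-2696 + 234) + (264*(-8) - 24)) + 1/(176886 + 294390) = (√(-2462) + (-2112 - 24)) + 1/471276 = (I*√2462 - 2136) + 1/471276 = (-2136 + I*√2462) + 1/471276 = -1006645535/471276 + I*√2462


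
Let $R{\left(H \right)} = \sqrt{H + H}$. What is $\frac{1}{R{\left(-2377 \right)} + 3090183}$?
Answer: $\frac{3090183}{9549230978243} - \frac{i \sqrt{4754}}{9549230978243} \approx 3.2361 \cdot 10^{-7} - 7.2204 \cdot 10^{-12} i$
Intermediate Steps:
$R{\left(H \right)} = \sqrt{2} \sqrt{H}$ ($R{\left(H \right)} = \sqrt{2 H} = \sqrt{2} \sqrt{H}$)
$\frac{1}{R{\left(-2377 \right)} + 3090183} = \frac{1}{\sqrt{2} \sqrt{-2377} + 3090183} = \frac{1}{\sqrt{2} i \sqrt{2377} + 3090183} = \frac{1}{i \sqrt{4754} + 3090183} = \frac{1}{3090183 + i \sqrt{4754}}$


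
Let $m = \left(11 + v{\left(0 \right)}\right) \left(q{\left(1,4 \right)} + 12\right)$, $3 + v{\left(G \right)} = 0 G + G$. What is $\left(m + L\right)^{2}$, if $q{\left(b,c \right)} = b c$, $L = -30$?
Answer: $9604$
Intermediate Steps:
$v{\left(G \right)} = -3 + G$ ($v{\left(G \right)} = -3 + \left(0 G + G\right) = -3 + \left(0 + G\right) = -3 + G$)
$m = 128$ ($m = \left(11 + \left(-3 + 0\right)\right) \left(1 \cdot 4 + 12\right) = \left(11 - 3\right) \left(4 + 12\right) = 8 \cdot 16 = 128$)
$\left(m + L\right)^{2} = \left(128 - 30\right)^{2} = 98^{2} = 9604$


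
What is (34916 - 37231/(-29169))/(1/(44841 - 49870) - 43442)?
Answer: -5122046734015/6372546150411 ≈ -0.80377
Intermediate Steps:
(34916 - 37231/(-29169))/(1/(44841 - 49870) - 43442) = (34916 - 37231*(-1/29169))/(1/(-5029) - 43442) = (34916 + 37231/29169)/(-1/5029 - 43442) = 1018502035/(29169*(-218469819/5029)) = (1018502035/29169)*(-5029/218469819) = -5122046734015/6372546150411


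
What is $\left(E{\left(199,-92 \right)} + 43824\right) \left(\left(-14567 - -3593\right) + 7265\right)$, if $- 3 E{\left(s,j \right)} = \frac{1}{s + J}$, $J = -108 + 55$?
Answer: $- \frac{71193924899}{438} \approx -1.6254 \cdot 10^{8}$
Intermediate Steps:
$J = -53$
$E{\left(s,j \right)} = - \frac{1}{3 \left(-53 + s\right)}$ ($E{\left(s,j \right)} = - \frac{1}{3 \left(s - 53\right)} = - \frac{1}{3 \left(-53 + s\right)}$)
$\left(E{\left(199,-92 \right)} + 43824\right) \left(\left(-14567 - -3593\right) + 7265\right) = \left(- \frac{1}{-159 + 3 \cdot 199} + 43824\right) \left(\left(-14567 - -3593\right) + 7265\right) = \left(- \frac{1}{-159 + 597} + 43824\right) \left(\left(-14567 + 3593\right) + 7265\right) = \left(- \frac{1}{438} + 43824\right) \left(-10974 + 7265\right) = \left(\left(-1\right) \frac{1}{438} + 43824\right) \left(-3709\right) = \left(- \frac{1}{438} + 43824\right) \left(-3709\right) = \frac{19194911}{438} \left(-3709\right) = - \frac{71193924899}{438}$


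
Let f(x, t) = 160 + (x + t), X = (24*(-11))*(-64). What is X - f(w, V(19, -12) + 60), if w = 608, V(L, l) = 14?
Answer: 16054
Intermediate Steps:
X = 16896 (X = -264*(-64) = 16896)
f(x, t) = 160 + t + x (f(x, t) = 160 + (t + x) = 160 + t + x)
X - f(w, V(19, -12) + 60) = 16896 - (160 + (14 + 60) + 608) = 16896 - (160 + 74 + 608) = 16896 - 1*842 = 16896 - 842 = 16054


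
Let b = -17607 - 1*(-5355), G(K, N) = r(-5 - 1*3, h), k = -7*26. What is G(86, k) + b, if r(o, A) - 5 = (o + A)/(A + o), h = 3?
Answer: -12246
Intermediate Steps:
k = -182
r(o, A) = 6 (r(o, A) = 5 + (o + A)/(A + o) = 5 + (A + o)/(A + o) = 5 + 1 = 6)
G(K, N) = 6
b = -12252 (b = -17607 + 5355 = -12252)
G(86, k) + b = 6 - 12252 = -12246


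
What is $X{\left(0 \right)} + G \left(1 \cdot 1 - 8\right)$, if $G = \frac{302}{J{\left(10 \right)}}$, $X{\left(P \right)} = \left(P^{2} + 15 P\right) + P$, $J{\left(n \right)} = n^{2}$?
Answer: $- \frac{1057}{50} \approx -21.14$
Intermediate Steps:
$X{\left(P \right)} = P^{2} + 16 P$
$G = \frac{151}{50}$ ($G = \frac{302}{10^{2}} = \frac{302}{100} = 302 \cdot \frac{1}{100} = \frac{151}{50} \approx 3.02$)
$X{\left(0 \right)} + G \left(1 \cdot 1 - 8\right) = 0 \left(16 + 0\right) + \frac{151 \left(1 \cdot 1 - 8\right)}{50} = 0 \cdot 16 + \frac{151 \left(1 - 8\right)}{50} = 0 + \frac{151}{50} \left(-7\right) = 0 - \frac{1057}{50} = - \frac{1057}{50}$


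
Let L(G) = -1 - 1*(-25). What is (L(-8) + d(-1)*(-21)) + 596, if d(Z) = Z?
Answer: 641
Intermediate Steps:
L(G) = 24 (L(G) = -1 + 25 = 24)
(L(-8) + d(-1)*(-21)) + 596 = (24 - 1*(-21)) + 596 = (24 + 21) + 596 = 45 + 596 = 641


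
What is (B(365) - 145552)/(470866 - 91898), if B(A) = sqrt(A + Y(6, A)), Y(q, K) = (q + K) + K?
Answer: -18194/47371 + sqrt(1101)/378968 ≈ -0.38399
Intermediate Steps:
Y(q, K) = q + 2*K (Y(q, K) = (K + q) + K = q + 2*K)
B(A) = sqrt(6 + 3*A) (B(A) = sqrt(A + (6 + 2*A)) = sqrt(6 + 3*A))
(B(365) - 145552)/(470866 - 91898) = (sqrt(6 + 3*365) - 145552)/(470866 - 91898) = (sqrt(6 + 1095) - 145552)/378968 = (sqrt(1101) - 145552)*(1/378968) = (-145552 + sqrt(1101))*(1/378968) = -18194/47371 + sqrt(1101)/378968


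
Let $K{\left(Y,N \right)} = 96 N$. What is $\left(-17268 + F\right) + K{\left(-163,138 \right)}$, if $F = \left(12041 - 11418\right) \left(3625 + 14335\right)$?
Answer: $11185060$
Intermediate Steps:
$F = 11189080$ ($F = 623 \cdot 17960 = 11189080$)
$\left(-17268 + F\right) + K{\left(-163,138 \right)} = \left(-17268 + 11189080\right) + 96 \cdot 138 = 11171812 + 13248 = 11185060$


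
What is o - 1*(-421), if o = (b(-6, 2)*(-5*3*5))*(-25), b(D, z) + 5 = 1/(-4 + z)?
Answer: -19783/2 ≈ -9891.5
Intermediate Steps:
b(D, z) = -5 + 1/(-4 + z)
o = -20625/2 (o = (((21 - 5*2)/(-4 + 2))*(-5*3*5))*(-25) = (((21 - 10)/(-2))*(-15*5))*(-25) = (-½*11*(-75))*(-25) = -11/2*(-75)*(-25) = (825/2)*(-25) = -20625/2 ≈ -10313.)
o - 1*(-421) = -20625/2 - 1*(-421) = -20625/2 + 421 = -19783/2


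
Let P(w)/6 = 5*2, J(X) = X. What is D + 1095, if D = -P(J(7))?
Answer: 1035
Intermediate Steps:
P(w) = 60 (P(w) = 6*(5*2) = 6*10 = 60)
D = -60 (D = -1*60 = -60)
D + 1095 = -60 + 1095 = 1035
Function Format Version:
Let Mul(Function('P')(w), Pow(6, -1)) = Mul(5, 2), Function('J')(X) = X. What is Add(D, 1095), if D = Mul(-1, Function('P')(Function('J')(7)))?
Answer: 1035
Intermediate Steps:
Function('P')(w) = 60 (Function('P')(w) = Mul(6, Mul(5, 2)) = Mul(6, 10) = 60)
D = -60 (D = Mul(-1, 60) = -60)
Add(D, 1095) = Add(-60, 1095) = 1035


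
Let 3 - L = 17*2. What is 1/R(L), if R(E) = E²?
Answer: 1/961 ≈ 0.0010406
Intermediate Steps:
L = -31 (L = 3 - 17*2 = 3 - 1*34 = 3 - 34 = -31)
1/R(L) = 1/((-31)²) = 1/961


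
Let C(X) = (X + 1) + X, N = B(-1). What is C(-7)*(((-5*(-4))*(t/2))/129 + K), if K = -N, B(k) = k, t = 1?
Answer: -1807/129 ≈ -14.008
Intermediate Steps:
N = -1
K = 1 (K = -1*(-1) = 1)
C(X) = 1 + 2*X (C(X) = (1 + X) + X = 1 + 2*X)
C(-7)*(((-5*(-4))*(t/2))/129 + K) = (1 + 2*(-7))*(((-5*(-4))*(1/2))/129 + 1) = (1 - 14)*((20*(1*(1/2)))*(1/129) + 1) = -13*((20*(1/2))*(1/129) + 1) = -13*(10*(1/129) + 1) = -13*(10/129 + 1) = -13*139/129 = -1807/129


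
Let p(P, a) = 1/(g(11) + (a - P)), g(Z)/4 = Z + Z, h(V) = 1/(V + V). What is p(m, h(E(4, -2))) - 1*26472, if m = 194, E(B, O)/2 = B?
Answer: -44870056/1695 ≈ -26472.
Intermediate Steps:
E(B, O) = 2*B
h(V) = 1/(2*V)
g(Z) = 8*Z (g(Z) = 4*(Z + Z) = 4*(2*Z) = 8*Z)
p(P, a) = 1/(88 + a - P) (p(P, a) = 1/(8*11 + (a - P)) = 1/(88 + (a - P)) = 1/(88 + a - P))
p(m, h(E(4, -2))) - 1*26472 = 1/(88 + 1/(2*((2*4))) - 1*194) - 1*26472 = 1/(88 + (1/2)/8 - 194) - 26472 = 1/(88 + (1/2)*(1/8) - 194) - 26472 = 1/(88 + 1/16 - 194) - 26472 = 1/(-1695/16) - 26472 = -16/1695 - 26472 = -44870056/1695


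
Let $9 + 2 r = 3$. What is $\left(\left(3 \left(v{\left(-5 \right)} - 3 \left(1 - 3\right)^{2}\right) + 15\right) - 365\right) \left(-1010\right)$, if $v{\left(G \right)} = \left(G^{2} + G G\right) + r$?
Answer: $247450$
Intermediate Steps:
$r = -3$ ($r = - \frac{9}{2} + \frac{1}{2} \cdot 3 = - \frac{9}{2} + \frac{3}{2} = -3$)
$v{\left(G \right)} = -3 + 2 G^{2}$ ($v{\left(G \right)} = \left(G^{2} + G G\right) - 3 = \left(G^{2} + G^{2}\right) - 3 = 2 G^{2} - 3 = -3 + 2 G^{2}$)
$\left(\left(3 \left(v{\left(-5 \right)} - 3 \left(1 - 3\right)^{2}\right) + 15\right) - 365\right) \left(-1010\right) = \left(\left(3 \left(\left(-3 + 2 \left(-5\right)^{2}\right) - 3 \left(1 - 3\right)^{2}\right) + 15\right) - 365\right) \left(-1010\right) = \left(\left(3 \left(\left(-3 + 2 \cdot 25\right) - 3 \left(-2\right)^{2}\right) + 15\right) - 365\right) \left(-1010\right) = \left(\left(3 \left(\left(-3 + 50\right) - 12\right) + 15\right) - 365\right) \left(-1010\right) = \left(\left(3 \left(47 - 12\right) + 15\right) - 365\right) \left(-1010\right) = \left(\left(3 \cdot 35 + 15\right) - 365\right) \left(-1010\right) = \left(\left(105 + 15\right) - 365\right) \left(-1010\right) = \left(120 - 365\right) \left(-1010\right) = \left(-245\right) \left(-1010\right) = 247450$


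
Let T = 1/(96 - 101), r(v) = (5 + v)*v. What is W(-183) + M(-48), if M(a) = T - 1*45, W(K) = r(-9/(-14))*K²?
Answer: 119009099/980 ≈ 1.2144e+5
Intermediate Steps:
r(v) = v*(5 + v)
W(K) = 711*K²/196 (W(K) = ((-9/(-14))*(5 - 9/(-14)))*K² = ((-9*(-1/14))*(5 - 9*(-1/14)))*K² = (9*(5 + 9/14)/14)*K² = ((9/14)*(79/14))*K² = 711*K²/196)
T = -⅕ (T = 1/(-5) = -⅕ ≈ -0.20000)
M(a) = -226/5 (M(a) = -⅕ - 1*45 = -⅕ - 45 = -226/5)
W(-183) + M(-48) = (711/196)*(-183)² - 226/5 = (711/196)*33489 - 226/5 = 23810679/196 - 226/5 = 119009099/980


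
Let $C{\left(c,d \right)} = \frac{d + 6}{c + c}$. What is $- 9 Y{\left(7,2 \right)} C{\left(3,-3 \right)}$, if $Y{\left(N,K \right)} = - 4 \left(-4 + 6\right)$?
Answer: $36$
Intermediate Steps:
$Y{\left(N,K \right)} = -8$ ($Y{\left(N,K \right)} = \left(-4\right) 2 = -8$)
$C{\left(c,d \right)} = \frac{6 + d}{2 c}$
$- 9 Y{\left(7,2 \right)} C{\left(3,-3 \right)} = \left(-9\right) \left(-8\right) \frac{6 - 3}{2 \cdot 3} = 72 \cdot \frac{1}{2} \cdot \frac{1}{3} \cdot 3 = 72 \cdot \frac{1}{2} = 36$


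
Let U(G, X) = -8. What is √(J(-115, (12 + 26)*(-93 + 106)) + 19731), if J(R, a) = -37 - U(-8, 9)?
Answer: √19702 ≈ 140.36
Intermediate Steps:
J(R, a) = -29 (J(R, a) = -37 - 1*(-8) = -37 + 8 = -29)
√(J(-115, (12 + 26)*(-93 + 106)) + 19731) = √(-29 + 19731) = √19702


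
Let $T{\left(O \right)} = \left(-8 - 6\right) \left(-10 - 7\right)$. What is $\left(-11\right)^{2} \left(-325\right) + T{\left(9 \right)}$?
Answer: $-39087$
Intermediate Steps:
$T{\left(O \right)} = 238$ ($T{\left(O \right)} = \left(-14\right) \left(-17\right) = 238$)
$\left(-11\right)^{2} \left(-325\right) + T{\left(9 \right)} = \left(-11\right)^{2} \left(-325\right) + 238 = 121 \left(-325\right) + 238 = -39325 + 238 = -39087$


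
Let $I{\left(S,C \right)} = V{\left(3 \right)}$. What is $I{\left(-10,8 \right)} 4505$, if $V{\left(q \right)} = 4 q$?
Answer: $54060$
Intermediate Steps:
$I{\left(S,C \right)} = 12$ ($I{\left(S,C \right)} = 4 \cdot 3 = 12$)
$I{\left(-10,8 \right)} 4505 = 12 \cdot 4505 = 54060$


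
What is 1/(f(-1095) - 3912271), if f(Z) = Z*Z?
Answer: -1/2713246 ≈ -3.6856e-7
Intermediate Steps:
f(Z) = Z²
1/(f(-1095) - 3912271) = 1/((-1095)² - 3912271) = 1/(1199025 - 3912271) = 1/(-2713246) = -1/2713246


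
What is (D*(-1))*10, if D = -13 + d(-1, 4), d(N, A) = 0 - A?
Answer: 170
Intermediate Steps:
d(N, A) = -A
D = -17 (D = -13 - 1*4 = -13 - 4 = -17)
(D*(-1))*10 = -17*(-1)*10 = 17*10 = 170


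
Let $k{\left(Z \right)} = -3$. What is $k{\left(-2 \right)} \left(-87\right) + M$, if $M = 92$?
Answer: $353$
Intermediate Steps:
$k{\left(-2 \right)} \left(-87\right) + M = \left(-3\right) \left(-87\right) + 92 = 261 + 92 = 353$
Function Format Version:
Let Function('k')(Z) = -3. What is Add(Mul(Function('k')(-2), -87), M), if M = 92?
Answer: 353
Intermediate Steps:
Add(Mul(Function('k')(-2), -87), M) = Add(Mul(-3, -87), 92) = Add(261, 92) = 353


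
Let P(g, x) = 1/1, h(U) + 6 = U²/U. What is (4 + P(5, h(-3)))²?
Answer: 25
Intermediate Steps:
h(U) = -6 + U (h(U) = -6 + U²/U = -6 + U)
P(g, x) = 1
(4 + P(5, h(-3)))² = (4 + 1)² = 5² = 25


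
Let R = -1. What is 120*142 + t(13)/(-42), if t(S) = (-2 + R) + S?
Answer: 357835/21 ≈ 17040.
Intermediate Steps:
t(S) = -3 + S (t(S) = (-2 - 1) + S = -3 + S)
120*142 + t(13)/(-42) = 120*142 + (-3 + 13)/(-42) = 17040 + 10*(-1/42) = 17040 - 5/21 = 357835/21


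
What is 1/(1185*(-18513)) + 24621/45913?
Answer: 540133113092/1007235032265 ≈ 0.53625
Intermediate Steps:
1/(1185*(-18513)) + 24621/45913 = (1/1185)*(-1/18513) + 24621*(1/45913) = -1/21937905 + 24621/45913 = 540133113092/1007235032265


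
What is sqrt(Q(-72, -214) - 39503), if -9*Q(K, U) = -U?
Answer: I*sqrt(355741)/3 ≈ 198.81*I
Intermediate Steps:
Q(K, U) = U/9 (Q(K, U) = -(-1)*U/9 = U/9)
sqrt(Q(-72, -214) - 39503) = sqrt((1/9)*(-214) - 39503) = sqrt(-214/9 - 39503) = sqrt(-355741/9) = I*sqrt(355741)/3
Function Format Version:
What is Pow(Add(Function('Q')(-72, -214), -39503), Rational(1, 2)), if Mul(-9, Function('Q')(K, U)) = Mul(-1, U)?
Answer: Mul(Rational(1, 3), I, Pow(355741, Rational(1, 2))) ≈ Mul(198.81, I)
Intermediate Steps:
Function('Q')(K, U) = Mul(Rational(1, 9), U) (Function('Q')(K, U) = Mul(Rational(-1, 9), Mul(-1, U)) = Mul(Rational(1, 9), U))
Pow(Add(Function('Q')(-72, -214), -39503), Rational(1, 2)) = Pow(Add(Mul(Rational(1, 9), -214), -39503), Rational(1, 2)) = Pow(Add(Rational(-214, 9), -39503), Rational(1, 2)) = Pow(Rational(-355741, 9), Rational(1, 2)) = Mul(Rational(1, 3), I, Pow(355741, Rational(1, 2)))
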